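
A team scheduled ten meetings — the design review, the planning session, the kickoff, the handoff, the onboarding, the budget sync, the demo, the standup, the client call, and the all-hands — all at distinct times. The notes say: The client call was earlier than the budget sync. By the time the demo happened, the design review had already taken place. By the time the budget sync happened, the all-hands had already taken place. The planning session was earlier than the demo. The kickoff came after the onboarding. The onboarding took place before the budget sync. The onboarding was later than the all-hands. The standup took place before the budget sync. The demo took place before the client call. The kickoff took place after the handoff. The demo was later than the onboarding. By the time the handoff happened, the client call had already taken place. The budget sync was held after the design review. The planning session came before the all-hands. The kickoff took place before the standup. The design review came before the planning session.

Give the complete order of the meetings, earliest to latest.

the design review, the planning session, the all-hands, the onboarding, the demo, the client call, the handoff, the kickoff, the standup, the budget sync

The constraints fix every adjacent pair, so only one ordering works:
the design review → the planning session → the all-hands → the onboarding → the demo → the client call → the handoff → the kickoff → the standup → the budget sync.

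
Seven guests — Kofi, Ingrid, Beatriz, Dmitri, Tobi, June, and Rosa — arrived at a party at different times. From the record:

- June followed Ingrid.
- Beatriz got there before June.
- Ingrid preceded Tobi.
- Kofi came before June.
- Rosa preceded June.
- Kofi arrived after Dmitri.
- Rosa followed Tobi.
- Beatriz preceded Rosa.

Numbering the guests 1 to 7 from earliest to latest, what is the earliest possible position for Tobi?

2

Ingrid must come before Tobi — 1 forced predecessor.
Nothing else is forced ahead of Tobi, so their earliest slot is position 1 + 1 = 2.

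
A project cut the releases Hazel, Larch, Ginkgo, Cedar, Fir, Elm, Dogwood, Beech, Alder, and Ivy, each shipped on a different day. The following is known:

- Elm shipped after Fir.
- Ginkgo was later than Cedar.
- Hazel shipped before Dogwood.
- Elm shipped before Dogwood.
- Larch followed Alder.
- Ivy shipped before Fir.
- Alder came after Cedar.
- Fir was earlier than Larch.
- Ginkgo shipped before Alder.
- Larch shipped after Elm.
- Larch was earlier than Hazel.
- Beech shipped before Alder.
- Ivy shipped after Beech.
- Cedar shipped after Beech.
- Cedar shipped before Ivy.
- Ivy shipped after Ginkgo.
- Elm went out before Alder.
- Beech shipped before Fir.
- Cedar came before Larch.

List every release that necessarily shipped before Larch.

Alder, Beech, Cedar, Elm, Fir, Ginkgo, Ivy

Directly stated before Larch: Alder, Cedar, Elm, and Fir.
Beech reaches Larch via Beech → Cedar → Larch.
Ginkgo reaches Larch via Ginkgo → Alder → Larch.
Ivy reaches Larch via Ivy → Fir → Larch.
No chain forces Dogwood (or any of the others) ahead of Larch.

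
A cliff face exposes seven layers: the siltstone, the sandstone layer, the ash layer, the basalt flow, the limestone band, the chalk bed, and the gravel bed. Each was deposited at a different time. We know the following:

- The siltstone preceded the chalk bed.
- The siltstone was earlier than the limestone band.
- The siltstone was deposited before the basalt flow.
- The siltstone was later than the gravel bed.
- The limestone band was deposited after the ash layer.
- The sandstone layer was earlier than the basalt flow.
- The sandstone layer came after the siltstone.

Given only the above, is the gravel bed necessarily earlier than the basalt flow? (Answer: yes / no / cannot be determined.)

yes

Chain the constraints: the gravel bed → the siltstone → the basalt flow. Each link is directly stated, so the gravel bed comes before the basalt flow.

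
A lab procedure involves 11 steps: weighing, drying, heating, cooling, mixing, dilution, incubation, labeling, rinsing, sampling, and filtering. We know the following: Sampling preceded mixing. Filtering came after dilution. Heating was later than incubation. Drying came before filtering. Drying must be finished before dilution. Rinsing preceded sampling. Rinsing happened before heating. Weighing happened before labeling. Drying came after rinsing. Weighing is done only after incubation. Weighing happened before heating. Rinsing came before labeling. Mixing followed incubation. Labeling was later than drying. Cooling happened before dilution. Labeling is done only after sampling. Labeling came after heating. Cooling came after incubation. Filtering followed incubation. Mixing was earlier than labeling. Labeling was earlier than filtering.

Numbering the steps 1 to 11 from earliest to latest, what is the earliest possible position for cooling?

2

Incubation must come before cooling — 1 forced predecessor.
Nothing else is forced ahead of cooling, so its earliest slot is position 1 + 1 = 2.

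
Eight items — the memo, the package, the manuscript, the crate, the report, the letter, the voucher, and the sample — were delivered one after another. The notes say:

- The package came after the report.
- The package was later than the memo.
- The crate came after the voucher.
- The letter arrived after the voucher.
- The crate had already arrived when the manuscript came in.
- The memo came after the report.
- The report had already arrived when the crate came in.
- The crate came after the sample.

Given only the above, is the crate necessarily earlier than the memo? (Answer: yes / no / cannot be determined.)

cannot be determined

No chain of stated constraints runs from the crate to the memo, and none runs from the memo to the crate either.
So the relative order of the crate and the memo is not fixed by the given facts.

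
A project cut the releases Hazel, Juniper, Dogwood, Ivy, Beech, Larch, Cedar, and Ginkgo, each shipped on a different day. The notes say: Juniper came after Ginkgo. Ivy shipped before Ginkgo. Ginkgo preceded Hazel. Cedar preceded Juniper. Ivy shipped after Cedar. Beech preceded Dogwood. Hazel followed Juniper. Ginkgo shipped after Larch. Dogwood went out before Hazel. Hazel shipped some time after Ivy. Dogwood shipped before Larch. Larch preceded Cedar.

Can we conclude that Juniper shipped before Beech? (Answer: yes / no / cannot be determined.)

Tracing the constraints gives Beech → Dogwood → Larch → Cedar → Juniper, so Beech must come before Juniper.
That means Juniper cannot be before Beech.

no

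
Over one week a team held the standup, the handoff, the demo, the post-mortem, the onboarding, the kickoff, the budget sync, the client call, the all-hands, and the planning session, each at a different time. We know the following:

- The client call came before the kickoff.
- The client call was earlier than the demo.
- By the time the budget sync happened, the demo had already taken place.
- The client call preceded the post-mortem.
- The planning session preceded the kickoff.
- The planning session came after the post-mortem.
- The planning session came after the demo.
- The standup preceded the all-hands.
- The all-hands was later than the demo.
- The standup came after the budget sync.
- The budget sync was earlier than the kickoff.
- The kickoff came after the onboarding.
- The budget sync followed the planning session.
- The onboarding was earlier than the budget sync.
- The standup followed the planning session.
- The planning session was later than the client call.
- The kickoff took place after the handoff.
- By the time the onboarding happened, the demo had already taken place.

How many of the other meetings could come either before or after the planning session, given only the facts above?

2

Forced before the planning session: the client call, the demo, and the post-mortem; forced after the planning session: the all-hands, the budget sync, the kickoff, and the standup.
That leaves the handoff and the onboarding with no forced order relative to the planning session — 2.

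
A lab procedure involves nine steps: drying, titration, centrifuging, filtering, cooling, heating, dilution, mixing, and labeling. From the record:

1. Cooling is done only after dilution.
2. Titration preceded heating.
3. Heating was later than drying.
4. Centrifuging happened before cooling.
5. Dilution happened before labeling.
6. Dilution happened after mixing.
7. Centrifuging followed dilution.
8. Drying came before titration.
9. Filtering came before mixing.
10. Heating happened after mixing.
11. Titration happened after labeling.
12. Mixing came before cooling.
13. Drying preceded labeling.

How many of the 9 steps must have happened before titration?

5

Directly stated before titration: drying and labeling.
Dilution reaches titration via dilution → labeling → titration.
Filtering reaches titration via filtering → mixing → dilution → labeling → titration.
Mixing reaches titration via mixing → dilution → labeling → titration.
No chain forces heating (or any of the others) ahead of titration.
That's dilution, drying, filtering, labeling, and mixing — 5 in all.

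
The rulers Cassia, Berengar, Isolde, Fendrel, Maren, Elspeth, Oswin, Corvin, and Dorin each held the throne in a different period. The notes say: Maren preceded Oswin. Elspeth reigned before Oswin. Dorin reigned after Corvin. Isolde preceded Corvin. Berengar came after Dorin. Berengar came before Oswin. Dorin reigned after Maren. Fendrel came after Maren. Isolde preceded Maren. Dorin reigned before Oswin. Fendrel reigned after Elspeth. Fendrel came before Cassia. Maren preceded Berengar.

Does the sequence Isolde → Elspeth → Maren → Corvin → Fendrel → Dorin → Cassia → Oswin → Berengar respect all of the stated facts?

The constraints require Berengar before Oswin, but in the proposed sequence Oswin appears ahead of Berengar. That one violation is enough.

no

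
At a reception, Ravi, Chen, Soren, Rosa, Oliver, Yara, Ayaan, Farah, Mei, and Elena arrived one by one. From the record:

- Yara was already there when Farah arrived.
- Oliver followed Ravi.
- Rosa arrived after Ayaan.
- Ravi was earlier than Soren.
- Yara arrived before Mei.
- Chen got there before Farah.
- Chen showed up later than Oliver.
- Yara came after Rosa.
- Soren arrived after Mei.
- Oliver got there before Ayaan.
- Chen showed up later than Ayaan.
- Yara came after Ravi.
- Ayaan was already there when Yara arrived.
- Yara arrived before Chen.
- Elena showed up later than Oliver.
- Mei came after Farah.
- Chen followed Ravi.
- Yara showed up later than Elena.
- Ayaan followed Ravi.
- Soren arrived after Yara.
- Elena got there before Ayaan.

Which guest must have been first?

Ravi

Ravi has a chain of constraints placing them before every other guest, so Ravi must be first.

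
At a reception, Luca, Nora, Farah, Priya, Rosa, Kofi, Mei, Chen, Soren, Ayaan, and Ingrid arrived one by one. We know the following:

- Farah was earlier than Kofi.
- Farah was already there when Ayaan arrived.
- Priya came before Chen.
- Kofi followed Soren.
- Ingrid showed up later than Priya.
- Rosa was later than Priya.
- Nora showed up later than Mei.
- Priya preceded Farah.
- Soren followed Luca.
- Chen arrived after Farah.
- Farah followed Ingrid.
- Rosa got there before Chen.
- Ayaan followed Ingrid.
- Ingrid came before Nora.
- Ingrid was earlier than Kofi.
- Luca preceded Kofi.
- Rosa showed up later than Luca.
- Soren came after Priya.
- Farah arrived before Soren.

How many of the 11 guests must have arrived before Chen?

Directly stated before Chen: Farah, Priya, and Rosa.
Ingrid reaches Chen via Ingrid → Farah → Chen.
Luca reaches Chen via Luca → Rosa → Chen.
No chain forces Mei (or any of the others) ahead of Chen.
That's Farah, Ingrid, Luca, Priya, and Rosa — 5 in all.

5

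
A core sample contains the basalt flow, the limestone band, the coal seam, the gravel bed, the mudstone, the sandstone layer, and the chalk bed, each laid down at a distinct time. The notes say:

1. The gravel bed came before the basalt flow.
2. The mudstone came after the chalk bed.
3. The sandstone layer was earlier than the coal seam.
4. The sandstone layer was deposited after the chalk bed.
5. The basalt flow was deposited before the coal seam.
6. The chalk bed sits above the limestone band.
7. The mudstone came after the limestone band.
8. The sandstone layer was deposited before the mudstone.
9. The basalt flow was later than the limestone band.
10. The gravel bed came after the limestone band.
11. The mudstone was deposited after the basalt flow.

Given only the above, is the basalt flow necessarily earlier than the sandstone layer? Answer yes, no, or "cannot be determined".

No chain of stated constraints runs from the basalt flow to the sandstone layer, and none runs from the sandstone layer to the basalt flow either.
So the relative order of the basalt flow and the sandstone layer is not fixed by the given facts.

cannot be determined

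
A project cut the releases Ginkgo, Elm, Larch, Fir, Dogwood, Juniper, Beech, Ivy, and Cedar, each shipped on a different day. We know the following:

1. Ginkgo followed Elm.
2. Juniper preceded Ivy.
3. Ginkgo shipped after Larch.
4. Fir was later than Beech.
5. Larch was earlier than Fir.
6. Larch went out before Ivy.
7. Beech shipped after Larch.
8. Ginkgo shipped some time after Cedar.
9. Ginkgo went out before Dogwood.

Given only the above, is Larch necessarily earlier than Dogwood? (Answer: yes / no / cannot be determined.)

Chain the constraints: Larch → Ginkgo → Dogwood. Each link is directly stated, so Larch comes before Dogwood.

yes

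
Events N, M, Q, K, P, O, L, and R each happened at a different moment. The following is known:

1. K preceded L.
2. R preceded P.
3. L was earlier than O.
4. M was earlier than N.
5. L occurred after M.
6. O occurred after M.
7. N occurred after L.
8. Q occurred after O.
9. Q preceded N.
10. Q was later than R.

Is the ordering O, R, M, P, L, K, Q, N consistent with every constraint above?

no

The constraints require M before O, but in the proposed sequence O appears ahead of M. That one violation is enough.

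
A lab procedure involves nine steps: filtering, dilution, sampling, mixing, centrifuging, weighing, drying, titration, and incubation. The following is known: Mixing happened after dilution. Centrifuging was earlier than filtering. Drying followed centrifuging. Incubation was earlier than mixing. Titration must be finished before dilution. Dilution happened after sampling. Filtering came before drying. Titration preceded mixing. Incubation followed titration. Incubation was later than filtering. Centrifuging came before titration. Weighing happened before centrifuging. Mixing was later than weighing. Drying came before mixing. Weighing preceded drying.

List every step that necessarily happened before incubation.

Directly stated before incubation: filtering and titration.
Centrifuging reaches incubation via centrifuging → filtering → incubation.
Weighing reaches incubation via weighing → centrifuging → filtering → incubation.
No chain forces mixing (or any of the others) ahead of incubation.

centrifuging, filtering, titration, weighing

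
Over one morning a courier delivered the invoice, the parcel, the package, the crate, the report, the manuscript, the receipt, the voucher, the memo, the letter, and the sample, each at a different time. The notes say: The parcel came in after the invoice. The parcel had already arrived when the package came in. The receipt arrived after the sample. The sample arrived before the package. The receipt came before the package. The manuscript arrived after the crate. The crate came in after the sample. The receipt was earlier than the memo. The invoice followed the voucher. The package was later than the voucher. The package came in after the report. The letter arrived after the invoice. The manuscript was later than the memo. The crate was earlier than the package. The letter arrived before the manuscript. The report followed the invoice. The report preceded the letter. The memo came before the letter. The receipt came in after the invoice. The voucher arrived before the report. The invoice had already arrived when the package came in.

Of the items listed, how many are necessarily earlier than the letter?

Directly stated before the letter: the invoice, the memo, and the report.
The receipt reaches the letter via the receipt → the memo → the letter.
The sample reaches the letter via the sample → the receipt → the memo → the letter.
The voucher reaches the letter via the voucher → the invoice → the letter.
That's the invoice, the memo, the receipt, the report, the sample, and the voucher — 6 in all.

6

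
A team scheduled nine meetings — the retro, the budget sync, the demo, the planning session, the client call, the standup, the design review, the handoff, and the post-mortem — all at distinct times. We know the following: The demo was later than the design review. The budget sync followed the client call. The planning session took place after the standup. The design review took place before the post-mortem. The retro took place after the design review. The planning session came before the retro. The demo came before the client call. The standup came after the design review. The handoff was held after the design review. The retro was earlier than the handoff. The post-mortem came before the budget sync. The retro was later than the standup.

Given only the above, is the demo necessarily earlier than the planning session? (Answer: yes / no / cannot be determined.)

cannot be determined

No chain of stated constraints runs from the demo to the planning session, and none runs from the planning session to the demo either.
So the relative order of the demo and the planning session is not fixed by the given facts.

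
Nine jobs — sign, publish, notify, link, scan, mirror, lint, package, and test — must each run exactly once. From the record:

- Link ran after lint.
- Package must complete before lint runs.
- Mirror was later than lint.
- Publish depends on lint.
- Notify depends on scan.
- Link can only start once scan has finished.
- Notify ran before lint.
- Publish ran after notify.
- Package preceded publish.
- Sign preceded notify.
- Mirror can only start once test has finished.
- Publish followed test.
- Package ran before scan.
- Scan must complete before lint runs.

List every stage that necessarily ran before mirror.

lint, notify, package, scan, sign, test

Directly stated before mirror: lint and test.
Notify reaches mirror via notify → lint → mirror.
Package reaches mirror via package → lint → mirror.
Scan reaches mirror via scan → lint → mirror.
Likewise sign reaches mirror by chaining the stated constraints.
No chain forces publish (or any of the others) ahead of mirror.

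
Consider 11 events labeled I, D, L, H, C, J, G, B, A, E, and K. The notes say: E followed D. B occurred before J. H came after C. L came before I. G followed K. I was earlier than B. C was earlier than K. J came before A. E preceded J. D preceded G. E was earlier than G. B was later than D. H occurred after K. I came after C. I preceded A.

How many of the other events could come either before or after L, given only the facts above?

6

Forced after L: A, B, I, and J.
That leaves C, D, E, G, H, and K with no forced order relative to L — 6.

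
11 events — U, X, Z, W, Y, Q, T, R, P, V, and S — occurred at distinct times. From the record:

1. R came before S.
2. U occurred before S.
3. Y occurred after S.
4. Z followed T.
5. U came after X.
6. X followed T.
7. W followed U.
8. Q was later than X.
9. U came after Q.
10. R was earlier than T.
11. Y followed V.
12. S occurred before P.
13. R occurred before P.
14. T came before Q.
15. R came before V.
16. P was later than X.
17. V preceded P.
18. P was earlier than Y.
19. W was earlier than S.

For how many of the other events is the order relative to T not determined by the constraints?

Forced before T: R; forced after T: P, Q, S, U, W, X, Y, and Z.
That leaves V with no forced order relative to T — 1.

1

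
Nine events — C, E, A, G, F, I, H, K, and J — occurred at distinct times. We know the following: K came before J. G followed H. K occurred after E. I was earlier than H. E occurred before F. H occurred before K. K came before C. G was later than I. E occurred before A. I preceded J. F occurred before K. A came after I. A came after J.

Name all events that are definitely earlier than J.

Directly stated before J: I and K.
E reaches J via E → K → J.
F reaches J via F → K → J.
H reaches J via H → K → J.
No chain forces C (or any of the others) ahead of J.

E, F, H, I, K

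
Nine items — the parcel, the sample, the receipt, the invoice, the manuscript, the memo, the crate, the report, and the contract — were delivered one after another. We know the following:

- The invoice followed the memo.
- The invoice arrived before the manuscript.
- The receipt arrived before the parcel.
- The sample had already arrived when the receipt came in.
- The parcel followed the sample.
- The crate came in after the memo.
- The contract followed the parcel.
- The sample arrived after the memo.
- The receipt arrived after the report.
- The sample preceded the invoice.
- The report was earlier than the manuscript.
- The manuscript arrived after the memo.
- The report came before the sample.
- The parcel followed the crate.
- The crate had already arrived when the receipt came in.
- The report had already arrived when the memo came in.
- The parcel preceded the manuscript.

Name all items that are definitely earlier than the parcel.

the crate, the memo, the receipt, the report, the sample

Directly stated before the parcel: the crate, the receipt, and the sample.
The memo reaches the parcel via the memo → the crate → the parcel.
The report reaches the parcel via the report → the receipt → the parcel.
No chain forces the contract (or any of the others) ahead of the parcel.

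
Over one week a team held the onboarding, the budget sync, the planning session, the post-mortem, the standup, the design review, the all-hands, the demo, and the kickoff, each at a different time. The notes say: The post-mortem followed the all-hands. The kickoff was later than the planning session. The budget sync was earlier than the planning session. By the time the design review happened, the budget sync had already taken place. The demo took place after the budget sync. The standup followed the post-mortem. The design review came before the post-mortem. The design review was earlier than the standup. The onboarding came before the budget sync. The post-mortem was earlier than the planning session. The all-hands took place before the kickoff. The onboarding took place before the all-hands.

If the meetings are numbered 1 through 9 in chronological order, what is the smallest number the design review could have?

The budget sync and the onboarding must both come before the design review — 2 forced predecessors.
Nothing else is forced ahead of the design review, so its earliest slot is position 2 + 1 = 3.

3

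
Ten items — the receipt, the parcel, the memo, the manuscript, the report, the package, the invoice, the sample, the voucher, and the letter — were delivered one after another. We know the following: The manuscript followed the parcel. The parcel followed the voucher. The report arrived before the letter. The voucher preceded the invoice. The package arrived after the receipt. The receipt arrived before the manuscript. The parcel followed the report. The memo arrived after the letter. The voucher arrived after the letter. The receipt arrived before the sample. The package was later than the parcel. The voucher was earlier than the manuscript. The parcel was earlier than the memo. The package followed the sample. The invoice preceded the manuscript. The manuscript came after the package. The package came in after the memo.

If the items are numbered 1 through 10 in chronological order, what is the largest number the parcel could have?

7

The parcel must come before the manuscript, the memo, and the package — 3 items forced after it.
Everything else can be placed before the parcel in some valid order, so the parcel can sit as late as position 10 − 3 = 7.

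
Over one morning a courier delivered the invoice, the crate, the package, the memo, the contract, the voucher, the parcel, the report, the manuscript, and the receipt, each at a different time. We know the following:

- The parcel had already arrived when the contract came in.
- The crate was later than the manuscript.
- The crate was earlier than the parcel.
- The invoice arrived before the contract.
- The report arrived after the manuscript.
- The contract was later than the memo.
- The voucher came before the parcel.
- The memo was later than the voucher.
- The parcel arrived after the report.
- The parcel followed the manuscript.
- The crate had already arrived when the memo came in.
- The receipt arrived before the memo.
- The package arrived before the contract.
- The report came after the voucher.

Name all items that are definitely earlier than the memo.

the crate, the manuscript, the receipt, the voucher

Directly stated before the memo: the crate, the receipt, and the voucher.
The manuscript reaches the memo via the manuscript → the crate → the memo.
No chain forces the package (or any of the others) ahead of the memo.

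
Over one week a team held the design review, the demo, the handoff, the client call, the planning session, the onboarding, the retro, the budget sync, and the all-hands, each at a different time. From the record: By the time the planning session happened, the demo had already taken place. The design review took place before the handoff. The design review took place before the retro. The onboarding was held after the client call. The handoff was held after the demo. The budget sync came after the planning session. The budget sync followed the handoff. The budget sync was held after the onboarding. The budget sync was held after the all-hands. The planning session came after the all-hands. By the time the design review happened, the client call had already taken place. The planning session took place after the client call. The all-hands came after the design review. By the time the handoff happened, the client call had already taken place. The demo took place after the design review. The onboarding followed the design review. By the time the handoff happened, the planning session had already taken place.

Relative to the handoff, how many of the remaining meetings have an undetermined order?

2

Forced before the handoff: the all-hands, the client call, the demo, the design review, and the planning session; forced after the handoff: the budget sync.
That leaves the onboarding and the retro with no forced order relative to the handoff — 2.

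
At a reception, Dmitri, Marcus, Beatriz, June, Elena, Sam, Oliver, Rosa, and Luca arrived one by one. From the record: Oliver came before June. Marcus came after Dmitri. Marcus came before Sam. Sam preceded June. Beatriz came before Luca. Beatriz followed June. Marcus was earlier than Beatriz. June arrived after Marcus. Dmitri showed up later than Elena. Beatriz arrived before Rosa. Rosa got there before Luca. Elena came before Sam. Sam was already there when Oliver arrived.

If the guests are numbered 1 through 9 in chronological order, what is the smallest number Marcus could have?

Dmitri and Elena must both come before Marcus — 2 forced predecessors.
Nothing else is forced ahead of Marcus, so their earliest slot is position 2 + 1 = 3.

3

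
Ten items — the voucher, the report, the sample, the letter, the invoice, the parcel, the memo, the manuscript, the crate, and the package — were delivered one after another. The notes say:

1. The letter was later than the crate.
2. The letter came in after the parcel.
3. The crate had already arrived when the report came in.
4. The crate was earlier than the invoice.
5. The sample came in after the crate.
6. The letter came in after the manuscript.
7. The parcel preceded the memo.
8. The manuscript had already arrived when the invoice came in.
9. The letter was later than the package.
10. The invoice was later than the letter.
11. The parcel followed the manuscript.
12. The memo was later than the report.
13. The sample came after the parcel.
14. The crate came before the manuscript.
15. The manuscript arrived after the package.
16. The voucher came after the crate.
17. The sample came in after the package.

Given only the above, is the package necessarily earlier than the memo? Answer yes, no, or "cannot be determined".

Chain the constraints: the package → the manuscript → the parcel → the memo. Each link is directly stated, so the package comes before the memo.

yes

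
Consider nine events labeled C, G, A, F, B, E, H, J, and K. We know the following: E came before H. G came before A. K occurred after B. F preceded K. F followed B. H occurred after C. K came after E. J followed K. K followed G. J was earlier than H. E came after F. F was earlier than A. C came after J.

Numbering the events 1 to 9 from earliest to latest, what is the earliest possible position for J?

6

B, E, F, G, and K must all come before J — 5 forced predecessors.
Nothing else is forced ahead of J, so its earliest slot is position 5 + 1 = 6.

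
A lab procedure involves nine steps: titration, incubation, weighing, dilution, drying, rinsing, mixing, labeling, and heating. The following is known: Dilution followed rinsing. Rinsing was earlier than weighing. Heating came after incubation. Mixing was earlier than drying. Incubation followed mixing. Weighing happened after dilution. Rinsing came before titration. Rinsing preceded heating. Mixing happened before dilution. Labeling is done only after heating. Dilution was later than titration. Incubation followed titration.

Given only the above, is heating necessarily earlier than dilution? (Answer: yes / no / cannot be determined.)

No chain of stated constraints runs from heating to dilution, and none runs from dilution to heating either.
So the relative order of heating and dilution is not fixed by the given facts.

cannot be determined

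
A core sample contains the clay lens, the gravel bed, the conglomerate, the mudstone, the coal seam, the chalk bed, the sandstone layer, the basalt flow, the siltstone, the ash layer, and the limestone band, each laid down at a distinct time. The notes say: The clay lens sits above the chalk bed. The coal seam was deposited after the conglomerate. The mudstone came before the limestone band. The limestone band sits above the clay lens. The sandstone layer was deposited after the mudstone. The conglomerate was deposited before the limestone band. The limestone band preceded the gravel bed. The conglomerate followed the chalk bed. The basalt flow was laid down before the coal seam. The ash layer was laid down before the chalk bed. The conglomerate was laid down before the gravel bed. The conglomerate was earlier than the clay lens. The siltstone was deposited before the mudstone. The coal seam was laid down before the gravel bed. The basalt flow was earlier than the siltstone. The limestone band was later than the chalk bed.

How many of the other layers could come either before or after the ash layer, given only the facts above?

Forced after the ash layer: the chalk bed, the clay lens, the coal seam, the conglomerate, the gravel bed, and the limestone band.
That leaves the basalt flow, the mudstone, the sandstone layer, and the siltstone with no forced order relative to the ash layer — 4.

4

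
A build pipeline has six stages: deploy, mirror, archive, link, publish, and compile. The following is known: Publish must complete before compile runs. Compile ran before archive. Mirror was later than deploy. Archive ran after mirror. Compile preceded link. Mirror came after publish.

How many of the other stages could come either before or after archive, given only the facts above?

Forced before archive: compile, deploy, mirror, and publish.
That leaves link with no forced order relative to archive — 1.

1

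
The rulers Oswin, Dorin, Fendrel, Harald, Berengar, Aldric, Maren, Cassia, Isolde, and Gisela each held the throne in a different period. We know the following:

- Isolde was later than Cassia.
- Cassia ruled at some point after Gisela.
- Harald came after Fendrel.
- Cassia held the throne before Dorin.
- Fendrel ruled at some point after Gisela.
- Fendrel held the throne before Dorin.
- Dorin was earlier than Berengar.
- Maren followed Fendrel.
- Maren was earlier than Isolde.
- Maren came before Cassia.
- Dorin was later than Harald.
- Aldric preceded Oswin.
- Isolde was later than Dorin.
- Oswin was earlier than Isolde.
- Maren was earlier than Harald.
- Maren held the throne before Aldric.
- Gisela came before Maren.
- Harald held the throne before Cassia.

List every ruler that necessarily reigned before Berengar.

Cassia, Dorin, Fendrel, Gisela, Harald, Maren

Directly stated before Berengar: Dorin.
Cassia reaches Berengar via Cassia → Dorin → Berengar.
Fendrel reaches Berengar via Fendrel → Dorin → Berengar.
Gisela reaches Berengar via Gisela → Fendrel → Dorin → Berengar.
Likewise Harald and Maren each reach Berengar by chaining the stated constraints.
No chain forces Oswin (or any of the others) ahead of Berengar.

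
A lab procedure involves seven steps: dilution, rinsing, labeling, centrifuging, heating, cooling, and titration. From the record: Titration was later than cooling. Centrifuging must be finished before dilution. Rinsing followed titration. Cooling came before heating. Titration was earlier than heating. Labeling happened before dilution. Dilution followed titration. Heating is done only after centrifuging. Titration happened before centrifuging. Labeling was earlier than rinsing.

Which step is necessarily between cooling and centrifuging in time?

titration

Tracing the constraints gives cooling → titration → centrifuging, so titration sits after cooling and before centrifuging.
No other step is forced both after cooling and before centrifuging.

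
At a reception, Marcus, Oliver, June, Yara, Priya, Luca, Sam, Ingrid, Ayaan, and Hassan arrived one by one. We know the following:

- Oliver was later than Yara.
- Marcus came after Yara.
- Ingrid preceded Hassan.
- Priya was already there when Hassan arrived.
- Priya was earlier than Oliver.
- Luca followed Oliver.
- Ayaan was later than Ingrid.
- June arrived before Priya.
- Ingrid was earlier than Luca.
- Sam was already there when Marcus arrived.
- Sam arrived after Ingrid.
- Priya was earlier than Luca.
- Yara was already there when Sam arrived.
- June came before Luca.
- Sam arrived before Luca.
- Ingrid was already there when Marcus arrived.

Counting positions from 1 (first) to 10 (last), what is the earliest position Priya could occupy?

2

June must come before Priya — 1 forced predecessor.
Nothing else is forced ahead of Priya, so their earliest slot is position 1 + 1 = 2.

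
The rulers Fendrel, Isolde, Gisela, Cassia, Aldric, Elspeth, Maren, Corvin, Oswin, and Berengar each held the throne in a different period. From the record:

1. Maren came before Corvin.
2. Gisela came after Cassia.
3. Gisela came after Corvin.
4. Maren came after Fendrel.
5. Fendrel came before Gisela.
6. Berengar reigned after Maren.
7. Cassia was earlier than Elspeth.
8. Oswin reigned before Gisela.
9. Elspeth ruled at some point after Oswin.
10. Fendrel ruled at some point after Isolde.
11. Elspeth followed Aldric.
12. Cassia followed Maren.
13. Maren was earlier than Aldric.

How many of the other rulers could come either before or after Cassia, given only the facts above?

Forced before Cassia: Fendrel, Isolde, and Maren; forced after Cassia: Elspeth and Gisela.
That leaves Aldric, Berengar, Corvin, and Oswin with no forced order relative to Cassia — 4.

4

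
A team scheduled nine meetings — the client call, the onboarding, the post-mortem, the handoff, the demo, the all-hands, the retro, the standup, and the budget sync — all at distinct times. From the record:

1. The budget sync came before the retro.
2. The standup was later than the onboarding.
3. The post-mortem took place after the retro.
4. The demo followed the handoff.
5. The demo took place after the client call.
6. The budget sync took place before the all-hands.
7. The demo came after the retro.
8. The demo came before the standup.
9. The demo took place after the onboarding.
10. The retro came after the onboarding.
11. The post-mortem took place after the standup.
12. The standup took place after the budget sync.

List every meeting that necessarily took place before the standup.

Directly stated before the standup: the budget sync, the demo, and the onboarding.
The client call reaches the standup via the client call → the demo → the standup.
The handoff reaches the standup via the handoff → the demo → the standup.
The retro reaches the standup via the retro → the demo → the standup.
No chain forces the all-hands (or any of the others) ahead of the standup.

the budget sync, the client call, the demo, the handoff, the onboarding, the retro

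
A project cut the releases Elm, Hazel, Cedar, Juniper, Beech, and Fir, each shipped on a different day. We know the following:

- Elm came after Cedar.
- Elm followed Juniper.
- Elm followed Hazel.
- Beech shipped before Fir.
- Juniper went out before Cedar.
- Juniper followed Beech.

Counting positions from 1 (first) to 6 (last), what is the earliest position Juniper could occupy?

Beech must come before Juniper — 1 forced predecessor.
Nothing else is forced ahead of Juniper, so its earliest slot is position 1 + 1 = 2.

2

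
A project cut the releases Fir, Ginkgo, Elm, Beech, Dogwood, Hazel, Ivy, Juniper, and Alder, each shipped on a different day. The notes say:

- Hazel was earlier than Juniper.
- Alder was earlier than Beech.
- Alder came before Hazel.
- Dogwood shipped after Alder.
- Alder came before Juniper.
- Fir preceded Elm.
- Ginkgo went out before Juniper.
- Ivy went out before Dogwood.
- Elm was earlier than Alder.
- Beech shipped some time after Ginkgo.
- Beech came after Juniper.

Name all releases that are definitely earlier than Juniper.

Directly stated before Juniper: Alder, Ginkgo, and Hazel.
Elm reaches Juniper via Elm → Alder → Juniper.
Fir reaches Juniper via Fir → Elm → Alder → Juniper.

Alder, Elm, Fir, Ginkgo, Hazel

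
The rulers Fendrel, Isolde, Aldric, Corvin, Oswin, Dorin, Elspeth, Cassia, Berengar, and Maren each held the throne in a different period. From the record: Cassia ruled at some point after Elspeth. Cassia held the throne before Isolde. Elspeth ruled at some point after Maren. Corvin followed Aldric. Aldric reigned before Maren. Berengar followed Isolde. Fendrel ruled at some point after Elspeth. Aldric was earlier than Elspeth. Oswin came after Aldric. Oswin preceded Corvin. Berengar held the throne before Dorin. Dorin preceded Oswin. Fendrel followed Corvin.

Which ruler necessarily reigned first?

Aldric

Aldric has a chain of constraints placing them before every other ruler, so Aldric must be first.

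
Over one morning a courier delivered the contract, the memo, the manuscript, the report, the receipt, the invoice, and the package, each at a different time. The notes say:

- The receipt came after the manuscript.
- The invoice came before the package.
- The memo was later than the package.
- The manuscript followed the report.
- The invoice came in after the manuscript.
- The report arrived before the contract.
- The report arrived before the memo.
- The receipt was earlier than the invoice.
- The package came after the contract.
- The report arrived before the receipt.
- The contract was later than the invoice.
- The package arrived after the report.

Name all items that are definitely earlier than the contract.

Directly stated before the contract: the invoice and the report.
The manuscript reaches the contract via the manuscript → the invoice → the contract.
The receipt reaches the contract via the receipt → the invoice → the contract.

the invoice, the manuscript, the receipt, the report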